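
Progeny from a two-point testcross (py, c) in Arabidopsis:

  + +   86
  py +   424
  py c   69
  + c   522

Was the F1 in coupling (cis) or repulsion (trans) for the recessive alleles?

trans

The two most frequent classes are + c (522) and py + (424); these are the parental (non-recombinant) types.
So the F1 carried + c on one chromosome and py + on the other — the recessive alleles are on opposite chromosomes (trans / repulsion).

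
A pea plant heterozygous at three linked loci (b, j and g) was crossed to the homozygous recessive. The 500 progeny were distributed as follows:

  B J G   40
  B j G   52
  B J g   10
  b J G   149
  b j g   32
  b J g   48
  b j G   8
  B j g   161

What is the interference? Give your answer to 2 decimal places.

0.15

The two most frequent reciprocal classes, B j g and b J G, are the parental types, so the F1 was B j g / b J G.
The two rarest classes, B J g and b j G, are the double crossovers. Comparing them with the parentals, only the j allele has switched, so j is the middle locus and the order is g – j – b.
g–j: (100 + 18)/500 = 0.2360; j–b: (72 + 18)/500 = 0.1800.
Expected DCO frequency = 0.2360 × 0.1800 ≈ 0.04248; observed = 18/500 ≈ 0.03600.
Coefficient of coincidence = 0.03600/0.04248 ≈ 0.85; interference = 1 − 0.85 = 0.15.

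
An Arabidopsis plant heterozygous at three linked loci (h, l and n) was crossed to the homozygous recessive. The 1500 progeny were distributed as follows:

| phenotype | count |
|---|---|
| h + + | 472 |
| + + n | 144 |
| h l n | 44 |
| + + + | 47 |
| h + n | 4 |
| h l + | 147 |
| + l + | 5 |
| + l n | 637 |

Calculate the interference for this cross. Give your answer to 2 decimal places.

0.55

The two most frequent reciprocal classes, + l n and h + +, are the parental types, so the F1 was + l n / h + +.
The two rarest classes, + l + and h + n, are the double crossovers. Comparing them with the parentals, only the n allele has switched, so n is the middle locus and the order is h – n – l.
h–n: (91 + 9)/1500 = 0.0667; n–l: (291 + 9)/1500 = 0.2000.
Expected DCO frequency = 0.0667 × 0.2000 ≈ 0.01334; observed = 9/1500 ≈ 0.00600.
Coefficient of coincidence = 0.00600/0.01334 ≈ 0.45; interference = 1 − 0.45 = 0.55.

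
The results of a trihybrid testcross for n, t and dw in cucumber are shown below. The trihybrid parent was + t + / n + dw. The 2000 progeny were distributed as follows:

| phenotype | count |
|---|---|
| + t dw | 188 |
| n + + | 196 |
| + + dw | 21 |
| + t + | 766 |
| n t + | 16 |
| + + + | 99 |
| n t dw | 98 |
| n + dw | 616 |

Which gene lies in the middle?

The two rarest classes, n t + and + + dw, are the double crossovers. Comparing them with the parentals, only the n allele has switched, so n is the middle locus and the order is t – n – dw.

n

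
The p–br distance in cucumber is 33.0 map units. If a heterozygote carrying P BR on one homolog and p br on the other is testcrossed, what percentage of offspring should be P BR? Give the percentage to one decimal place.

A map distance of 33.0 map units corresponds to a recombination frequency of 0.330.
The F1 is P BR / p br, so P BR is a parental gamete class with expected frequency (1 − r)/2 = 0.670/2 = 0.3350.
That is 0.3350 = 33.5% of the progeny.

33.5%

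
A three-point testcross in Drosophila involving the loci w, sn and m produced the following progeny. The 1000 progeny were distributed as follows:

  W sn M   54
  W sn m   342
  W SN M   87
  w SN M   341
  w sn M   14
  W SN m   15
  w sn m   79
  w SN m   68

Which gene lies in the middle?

sn

The two most frequent reciprocal classes, W sn m and w SN M, are the parental types, so the F1 was W sn m / w SN M.
The two rarest classes, W SN m and w sn M, are the double crossovers. Comparing them with the parentals, only the sn allele has switched, so sn is the middle locus and the order is m – sn – w.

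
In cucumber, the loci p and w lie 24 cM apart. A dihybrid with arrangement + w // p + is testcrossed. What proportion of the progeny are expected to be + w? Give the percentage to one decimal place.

A map distance of 24 cM corresponds to a recombination frequency of 0.240.
The F1 is + w / p +, so + w is a parental gamete class with expected frequency (1 − r)/2 = 0.760/2 = 0.3800.
That is 0.3800 = 38.0% of the progeny.

38.0%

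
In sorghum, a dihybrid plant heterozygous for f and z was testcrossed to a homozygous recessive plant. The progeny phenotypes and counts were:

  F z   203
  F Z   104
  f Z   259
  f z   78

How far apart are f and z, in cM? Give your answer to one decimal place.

The two most frequent classes, F z (203) and f Z (259), are the parental types, so the F1 was F z / f Z.
The recombinant classes are F Z and f z: 104 + 78 = 182.
Recombination frequency = 182/644 = 0.2826 ≈ 28.3%, i.e. 28.3 cM.

28.3 cM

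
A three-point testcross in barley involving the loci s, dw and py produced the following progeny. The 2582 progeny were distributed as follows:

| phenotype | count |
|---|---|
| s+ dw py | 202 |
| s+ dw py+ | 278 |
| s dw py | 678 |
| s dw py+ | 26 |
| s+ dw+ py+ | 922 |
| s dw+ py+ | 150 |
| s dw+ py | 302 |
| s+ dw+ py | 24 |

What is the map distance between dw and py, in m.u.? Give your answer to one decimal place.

The two most frequent reciprocal classes, s+ dw+ py+ and s dw py, are the parental types, so the F1 was s+ dw+ py+ / s dw py.
The two rarest classes, s+ dw+ py and s dw py+, are the double crossovers. Comparing them with the parentals, only the py allele has switched, so py is the middle locus and the order is dw – py – s.
Crossovers in the dw–py interval produce the single-crossover classes s+ dw py+ and s dw+ py (278 + 302 = 580) plus the double crossovers (50).
RF(dw–py) = (580 + 50) / 2582 = 630/2582 = 0.2440 → 24.4 m.u.

24.4 m.u.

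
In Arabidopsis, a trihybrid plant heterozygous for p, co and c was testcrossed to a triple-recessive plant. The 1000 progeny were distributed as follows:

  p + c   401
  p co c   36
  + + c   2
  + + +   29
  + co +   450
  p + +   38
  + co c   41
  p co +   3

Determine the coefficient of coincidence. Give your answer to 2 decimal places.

The two most frequent reciprocal classes, p + c and + co +, are the parental types, so the F1 was p + c / + co +.
The two rarest classes, + + c and p co +, are the double crossovers. Comparing them with the parentals, only the p allele has switched, so p is the middle locus and the order is c – p – co.
c–p: (79 + 5)/1000 = 0.0840; p–co: (65 + 5)/1000 = 0.0700.
Expected DCO frequency = 0.0840 × 0.0700 ≈ 0.00588; observed = 5/1000 ≈ 0.00500.
Coefficient of coincidence = 0.00500/0.00588 ≈ 0.85.

0.85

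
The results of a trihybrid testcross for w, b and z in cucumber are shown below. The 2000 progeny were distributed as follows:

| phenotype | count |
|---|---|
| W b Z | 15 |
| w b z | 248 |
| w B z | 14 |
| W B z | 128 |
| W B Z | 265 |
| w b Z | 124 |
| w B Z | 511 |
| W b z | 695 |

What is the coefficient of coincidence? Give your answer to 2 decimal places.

The two most frequent reciprocal classes, W b z and w B Z, are the parental types, so the F1 was W b z / w B Z.
The two rarest classes, W b Z and w B z, are the double crossovers. Comparing them with the parentals, only the z allele has switched, so z is the middle locus and the order is b – z – w.
b–z: (252 + 29)/2000 = 0.1405; z–w: (513 + 29)/2000 = 0.2710.
Expected DCO frequency = 0.1405 × 0.2710 ≈ 0.03808; observed = 29/2000 ≈ 0.01450.
Coefficient of coincidence = 0.01450/0.03808 ≈ 0.38.

0.38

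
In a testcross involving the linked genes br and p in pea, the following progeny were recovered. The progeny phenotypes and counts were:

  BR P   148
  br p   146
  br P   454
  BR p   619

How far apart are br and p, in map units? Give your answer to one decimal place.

The two most frequent classes, BR p (619) and br P (454), are the parental types, so the F1 was BR p / br P.
The recombinant classes are BR P and br p: 148 + 146 = 294.
Recombination frequency = 294/1367 = 0.2151 ≈ 21.5%, i.e. 21.5 map units.

21.5 map units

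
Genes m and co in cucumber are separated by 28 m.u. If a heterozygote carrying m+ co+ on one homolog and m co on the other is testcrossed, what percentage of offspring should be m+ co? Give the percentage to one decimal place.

14.0%

A map distance of 28 m.u. corresponds to a recombination frequency of 0.280.
The F1 is m+ co+ / m co, so m+ co is a recombinant gamete class with expected frequency r/2 = 0.280/2 = 0.1400.
That is 0.1400 = 14.0% of the progeny.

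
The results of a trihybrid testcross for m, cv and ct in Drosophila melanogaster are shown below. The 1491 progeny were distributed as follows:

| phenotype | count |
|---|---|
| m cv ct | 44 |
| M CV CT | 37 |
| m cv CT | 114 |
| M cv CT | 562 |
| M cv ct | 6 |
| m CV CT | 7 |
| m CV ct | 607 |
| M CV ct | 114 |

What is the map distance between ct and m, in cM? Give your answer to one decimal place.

16.2 cM

The two most frequent reciprocal classes, M cv CT and m CV ct, are the parental types, so the F1 was M cv CT / m CV ct.
The two rarest classes, M cv ct and m CV CT, are the double crossovers. Comparing them with the parentals, only the ct allele has switched, so ct is the middle locus and the order is cv – ct – m.
Crossovers in the ct–m interval produce the single-crossover classes m cv CT and M CV ct (114 + 114 = 228) plus the double crossovers (13).
RF(ct–m) = (228 + 13) / 1491 = 241/1491 = 0.1616 → 16.2 cM.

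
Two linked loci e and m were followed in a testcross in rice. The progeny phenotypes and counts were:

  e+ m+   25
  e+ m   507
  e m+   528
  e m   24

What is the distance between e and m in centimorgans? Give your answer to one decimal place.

4.5 centimorgans

The two most frequent classes, e+ m (507) and e m+ (528), are the parental types, so the F1 was e+ m / e m+.
The recombinant classes are e+ m+ and e m: 25 + 24 = 49.
Recombination frequency = 49/1084 = 0.0452 ≈ 4.5%, i.e. 4.5 centimorgans.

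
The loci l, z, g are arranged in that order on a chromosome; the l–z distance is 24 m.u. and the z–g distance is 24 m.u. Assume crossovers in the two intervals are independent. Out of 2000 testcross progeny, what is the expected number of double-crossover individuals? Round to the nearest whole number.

115

Map distances give recombination frequencies of 0.240 and 0.240 for the two intervals.
With no interference, expected double-crossover frequency = 0.240 × 0.240 = 0.05760.
Expected number = 0.05760 × 2000 = 115.20 ≈ 115.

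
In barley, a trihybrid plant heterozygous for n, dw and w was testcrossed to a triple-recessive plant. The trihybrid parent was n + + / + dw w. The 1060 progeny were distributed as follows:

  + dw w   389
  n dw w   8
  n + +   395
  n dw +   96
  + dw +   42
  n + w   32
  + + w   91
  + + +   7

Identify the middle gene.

The two rarest classes, + + + and n dw w, are the double crossovers. Comparing them with the parentals, only the n allele has switched, so n is the middle locus and the order is dw – n – w.

n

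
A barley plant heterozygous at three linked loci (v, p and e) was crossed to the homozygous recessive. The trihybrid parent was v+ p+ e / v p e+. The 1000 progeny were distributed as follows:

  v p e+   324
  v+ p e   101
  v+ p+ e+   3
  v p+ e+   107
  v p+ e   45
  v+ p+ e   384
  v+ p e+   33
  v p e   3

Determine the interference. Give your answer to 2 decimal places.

0.67

The two rarest classes, v+ p+ e+ and v p e, are the double crossovers. Comparing them with the parentals, only the e allele has switched, so e is the middle locus and the order is v – e – p.
v–e: (78 + 6)/1000 = 0.0840; e–p: (208 + 6)/1000 = 0.2140.
Expected DCO frequency = 0.0840 × 0.2140 ≈ 0.01798; observed = 6/1000 ≈ 0.00600.
Coefficient of coincidence = 0.00600/0.01798 ≈ 0.33; interference = 1 − 0.33 = 0.67.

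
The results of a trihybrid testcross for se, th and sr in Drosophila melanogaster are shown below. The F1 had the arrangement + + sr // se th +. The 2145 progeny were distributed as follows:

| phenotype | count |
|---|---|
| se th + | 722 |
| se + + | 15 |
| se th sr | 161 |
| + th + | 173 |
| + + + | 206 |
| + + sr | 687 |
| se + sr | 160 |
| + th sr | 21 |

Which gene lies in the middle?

th

The two rarest classes, + th sr and se + +, are the double crossovers. Comparing them with the parentals, only the th allele has switched, so th is the middle locus and the order is sr – th – se.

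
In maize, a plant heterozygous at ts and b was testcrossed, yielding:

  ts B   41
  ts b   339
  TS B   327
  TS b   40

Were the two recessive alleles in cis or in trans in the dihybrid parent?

cis

The two most frequent classes are TS B (327) and ts b (339); these are the parental (non-recombinant) types.
So the F1 carried TS B on one chromosome and ts b on the other — the recessive alleles are on the same chromosome (cis / coupling).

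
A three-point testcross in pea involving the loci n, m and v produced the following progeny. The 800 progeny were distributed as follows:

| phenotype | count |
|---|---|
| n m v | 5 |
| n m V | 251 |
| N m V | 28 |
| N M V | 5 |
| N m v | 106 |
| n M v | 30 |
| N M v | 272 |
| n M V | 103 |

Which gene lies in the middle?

The two most frequent reciprocal classes, N M v and n m V, are the parental types, so the F1 was N M v / n m V.
The two rarest classes, N M V and n m v, are the double crossovers. Comparing them with the parentals, only the v allele has switched, so v is the middle locus and the order is m – v – n.

v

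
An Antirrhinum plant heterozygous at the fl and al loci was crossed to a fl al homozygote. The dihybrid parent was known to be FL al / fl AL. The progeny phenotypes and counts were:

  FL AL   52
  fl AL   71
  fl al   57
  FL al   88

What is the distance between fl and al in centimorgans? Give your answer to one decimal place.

40.7 centimorgans

The recombinant classes are FL AL and fl al: 52 + 57 = 109.
Recombination frequency = 109/268 = 0.4067 ≈ 40.7%, i.e. 40.7 centimorgans.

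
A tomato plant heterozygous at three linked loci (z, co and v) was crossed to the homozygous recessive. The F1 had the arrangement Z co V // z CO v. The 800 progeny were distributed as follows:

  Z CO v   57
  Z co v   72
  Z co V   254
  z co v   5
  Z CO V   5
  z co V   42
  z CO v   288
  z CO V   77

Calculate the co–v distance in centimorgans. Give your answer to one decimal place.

The two rarest classes, Z CO V and z co v, are the double crossovers. Comparing them with the parentals, only the co allele has switched, so co is the middle locus and the order is v – co – z.
Crossovers in the v–co interval produce the single-crossover classes Z co v and z CO V (72 + 77 = 149) plus the double crossovers (10).
RF(v–co) = (149 + 10) / 800 = 159/800 = 0.1988 → 19.9 centimorgans.

19.9 centimorgans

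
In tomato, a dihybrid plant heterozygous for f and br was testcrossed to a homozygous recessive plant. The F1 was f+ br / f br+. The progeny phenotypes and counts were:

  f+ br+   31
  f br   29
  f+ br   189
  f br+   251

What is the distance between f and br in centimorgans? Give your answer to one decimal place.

12.0 centimorgans

The recombinant classes are f+ br+ and f br: 31 + 29 = 60.
Recombination frequency = 60/500 = 0.1200 ≈ 12.0%, i.e. 12.0 centimorgans.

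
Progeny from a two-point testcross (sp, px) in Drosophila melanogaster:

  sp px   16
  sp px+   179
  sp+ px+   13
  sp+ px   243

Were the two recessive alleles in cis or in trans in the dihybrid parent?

The two most frequent classes are sp+ px (243) and sp px+ (179); these are the parental (non-recombinant) types.
So the F1 carried sp+ px on one chromosome and sp px+ on the other — the recessive alleles are on opposite chromosomes (trans / repulsion).

trans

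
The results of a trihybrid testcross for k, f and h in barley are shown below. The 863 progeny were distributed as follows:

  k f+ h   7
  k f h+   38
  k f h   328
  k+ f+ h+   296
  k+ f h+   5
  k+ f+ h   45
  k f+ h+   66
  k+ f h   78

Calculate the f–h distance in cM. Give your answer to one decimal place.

The two most frequent reciprocal classes, k+ f+ h+ and k f h, are the parental types, so the F1 was k+ f+ h+ / k f h.
The two rarest classes, k+ f h+ and k f+ h, are the double crossovers. Comparing them with the parentals, only the f allele has switched, so f is the middle locus and the order is h – f – k.
Crossovers in the h–f interval produce the single-crossover classes k+ f+ h and k f h+ (45 + 38 = 83) plus the double crossovers (12).
RF(h–f) = (83 + 12) / 863 = 95/863 = 0.1101 → 11.0 cM.

11.0 cM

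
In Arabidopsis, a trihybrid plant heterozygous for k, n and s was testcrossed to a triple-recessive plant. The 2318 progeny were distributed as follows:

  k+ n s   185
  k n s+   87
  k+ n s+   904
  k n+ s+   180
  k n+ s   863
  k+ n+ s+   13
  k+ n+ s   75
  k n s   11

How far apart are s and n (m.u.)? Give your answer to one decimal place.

The two most frequent reciprocal classes, k n+ s and k+ n s+, are the parental types, so the F1 was k n+ s / k+ n s+.
The two rarest classes, k n s and k+ n+ s+, are the double crossovers. Comparing them with the parentals, only the n allele has switched, so n is the middle locus and the order is k – n – s.
Crossovers in the n–s interval produce the single-crossover classes k n+ s+ and k+ n s (180 + 185 = 365) plus the double crossovers (24).
RF(n–s) = (365 + 24) / 2318 = 389/2318 = 0.1678 → 16.8 m.u.

16.8 m.u.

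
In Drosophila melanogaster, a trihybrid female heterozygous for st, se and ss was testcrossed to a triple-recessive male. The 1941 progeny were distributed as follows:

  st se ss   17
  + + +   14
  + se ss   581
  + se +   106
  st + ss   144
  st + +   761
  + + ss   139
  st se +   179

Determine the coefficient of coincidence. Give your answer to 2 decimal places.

The two most frequent reciprocal classes, + se ss and st + +, are the parental types, so the F1 was + se ss / st + +.
The two rarest classes, st se ss and + + +, are the double crossovers. Comparing them with the parentals, only the st allele has switched, so st is the middle locus and the order is ss – st – se.
ss–st: (250 + 31)/1941 = 0.1448; st–se: (318 + 31)/1941 = 0.1798.
Expected DCO frequency = 0.1448 × 0.1798 ≈ 0.02604; observed = 31/1941 ≈ 0.01597.
Coefficient of coincidence = 0.01597/0.02604 ≈ 0.61.

0.61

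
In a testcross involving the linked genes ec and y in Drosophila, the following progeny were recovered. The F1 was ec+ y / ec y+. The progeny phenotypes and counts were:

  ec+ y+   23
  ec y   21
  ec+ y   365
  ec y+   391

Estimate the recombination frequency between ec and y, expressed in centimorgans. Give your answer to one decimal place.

5.5 centimorgans

The recombinant classes are ec+ y+ and ec y: 23 + 21 = 44.
Recombination frequency = 44/800 = 0.0550 ≈ 5.5%, i.e. 5.5 centimorgans.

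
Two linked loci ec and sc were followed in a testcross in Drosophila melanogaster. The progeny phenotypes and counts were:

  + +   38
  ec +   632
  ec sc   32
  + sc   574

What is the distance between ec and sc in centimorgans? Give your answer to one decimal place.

The two most frequent classes, + sc (574) and ec + (632), are the parental types, so the F1 was + sc / ec +.
The recombinant classes are + + and ec sc: 38 + 32 = 70.
Recombination frequency = 70/1276 = 0.0549 ≈ 5.5%, i.e. 5.5 centimorgans.

5.5 centimorgans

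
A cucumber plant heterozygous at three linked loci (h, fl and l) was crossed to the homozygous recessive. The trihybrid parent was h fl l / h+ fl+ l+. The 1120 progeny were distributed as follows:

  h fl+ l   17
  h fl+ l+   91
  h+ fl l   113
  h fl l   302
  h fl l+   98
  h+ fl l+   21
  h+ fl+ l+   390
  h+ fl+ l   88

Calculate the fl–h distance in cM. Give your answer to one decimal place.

21.6 cM

The two rarest classes, h fl+ l and h+ fl l+, are the double crossovers. Comparing them with the parentals, only the fl allele has switched, so fl is the middle locus and the order is l – fl – h.
Crossovers in the fl–h interval produce the single-crossover classes h+ fl l and h fl+ l+ (113 + 91 = 204) plus the double crossovers (38).
RF(fl–h) = (204 + 38) / 1120 = 242/1120 = 0.2161 → 21.6 cM.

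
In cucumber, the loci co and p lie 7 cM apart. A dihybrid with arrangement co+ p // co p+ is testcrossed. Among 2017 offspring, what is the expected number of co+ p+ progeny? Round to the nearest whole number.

71

A map distance of 7 cM corresponds to a recombination frequency of 0.070.
The F1 is co+ p / co p+, so co+ p+ is a recombinant gamete class with expected frequency r/2 = 0.070/2 = 0.0350.
Expected number = 0.0350 × 2017 = 70.60 ≈ 71.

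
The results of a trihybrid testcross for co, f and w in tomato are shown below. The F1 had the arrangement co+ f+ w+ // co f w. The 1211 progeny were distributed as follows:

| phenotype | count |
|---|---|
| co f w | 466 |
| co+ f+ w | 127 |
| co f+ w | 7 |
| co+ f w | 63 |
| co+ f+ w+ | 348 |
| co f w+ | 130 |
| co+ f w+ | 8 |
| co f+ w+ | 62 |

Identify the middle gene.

f

The two rarest classes, co+ f w+ and co f+ w, are the double crossovers. Comparing them with the parentals, only the f allele has switched, so f is the middle locus and the order is co – f – w.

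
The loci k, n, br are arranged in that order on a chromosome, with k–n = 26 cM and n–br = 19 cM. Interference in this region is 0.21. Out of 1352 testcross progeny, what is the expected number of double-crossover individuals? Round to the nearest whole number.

53

Map distances give recombination frequencies of 0.260 and 0.190 for the two intervals.
With interference 0.21 (so coincidence = 0.79), expected double-crossover frequency = 0.260 × 0.190 × 0.79 = 0.03903.
Expected number = 0.03903 × 1352 = 52.76 ≈ 53.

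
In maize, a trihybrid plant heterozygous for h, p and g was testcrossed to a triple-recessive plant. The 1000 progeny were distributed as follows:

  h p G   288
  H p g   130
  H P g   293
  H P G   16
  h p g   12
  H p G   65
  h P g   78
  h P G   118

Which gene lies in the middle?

g

The two most frequent reciprocal classes, h p G and H P g, are the parental types, so the F1 was h p G / H P g.
The two rarest classes, h p g and H P G, are the double crossovers. Comparing them with the parentals, only the g allele has switched, so g is the middle locus and the order is h – g – p.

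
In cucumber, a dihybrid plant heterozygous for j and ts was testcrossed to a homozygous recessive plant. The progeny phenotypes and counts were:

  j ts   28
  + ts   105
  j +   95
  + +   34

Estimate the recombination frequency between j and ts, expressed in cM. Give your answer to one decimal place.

23.7 cM

The two most frequent classes, + ts (105) and j + (95), are the parental types, so the F1 was + ts / j +.
The recombinant classes are + + and j ts: 34 + 28 = 62.
Recombination frequency = 62/262 = 0.2366 ≈ 23.7%, i.e. 23.7 cM.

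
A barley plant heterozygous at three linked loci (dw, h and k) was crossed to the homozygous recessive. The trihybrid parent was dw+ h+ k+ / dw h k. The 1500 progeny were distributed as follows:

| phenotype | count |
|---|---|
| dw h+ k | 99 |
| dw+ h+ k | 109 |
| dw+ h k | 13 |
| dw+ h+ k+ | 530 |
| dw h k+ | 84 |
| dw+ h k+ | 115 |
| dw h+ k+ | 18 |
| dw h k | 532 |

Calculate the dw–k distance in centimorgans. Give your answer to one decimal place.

14.9 centimorgans

The two rarest classes, dw h+ k+ and dw+ h k, are the double crossovers. Comparing them with the parentals, only the dw allele has switched, so dw is the middle locus and the order is h – dw – k.
Crossovers in the dw–k interval produce the single-crossover classes dw+ h+ k and dw h k+ (109 + 84 = 193) plus the double crossovers (31).
RF(dw–k) = (193 + 31) / 1500 = 224/1500 = 0.1493 → 14.9 centimorgans.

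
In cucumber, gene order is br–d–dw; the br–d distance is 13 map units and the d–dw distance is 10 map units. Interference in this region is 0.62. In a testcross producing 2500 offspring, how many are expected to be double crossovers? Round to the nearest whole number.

12

Map distances give recombination frequencies of 0.130 and 0.100 for the two intervals.
With interference 0.62 (so coincidence = 0.38), expected double-crossover frequency = 0.130 × 0.100 × 0.38 = 0.00494.
Expected number = 0.00494 × 2500 = 12.35 ≈ 12.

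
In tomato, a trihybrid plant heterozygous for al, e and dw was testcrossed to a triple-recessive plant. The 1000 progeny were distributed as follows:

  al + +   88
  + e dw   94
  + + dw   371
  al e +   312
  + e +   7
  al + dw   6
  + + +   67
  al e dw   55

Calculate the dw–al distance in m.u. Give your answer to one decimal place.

13.5 m.u.

The two most frequent reciprocal classes, al e + and + + dw, are the parental types, so the F1 was al e + / + + dw.
The two rarest classes, + e + and al + dw, are the double crossovers. Comparing them with the parentals, only the al allele has switched, so al is the middle locus and the order is e – al – dw.
Crossovers in the al–dw interval produce the single-crossover classes al e dw and + + + (55 + 67 = 122) plus the double crossovers (13).
RF(al–dw) = (122 + 13) / 1000 = 135/1000 = 0.1350 → 13.5 m.u.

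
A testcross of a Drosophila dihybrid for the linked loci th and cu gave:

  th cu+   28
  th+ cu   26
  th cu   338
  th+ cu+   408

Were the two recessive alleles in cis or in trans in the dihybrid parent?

The two most frequent classes are th+ cu+ (408) and th cu (338); these are the parental (non-recombinant) types.
So the F1 carried th+ cu+ on one chromosome and th cu on the other — the recessive alleles are on the same chromosome (cis / coupling).

cis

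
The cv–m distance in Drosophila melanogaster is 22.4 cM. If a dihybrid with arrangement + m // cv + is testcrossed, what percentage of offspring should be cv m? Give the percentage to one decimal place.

A map distance of 22.4 cM corresponds to a recombination frequency of 0.224.
The F1 is + m / cv +, so cv m is a recombinant gamete class with expected frequency r/2 = 0.224/2 = 0.1120.
That is 0.1120 = 11.2% of the progeny.

11.2%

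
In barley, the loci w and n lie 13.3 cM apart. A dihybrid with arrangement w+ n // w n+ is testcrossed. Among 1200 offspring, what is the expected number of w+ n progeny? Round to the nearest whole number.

A map distance of 13.3 cM corresponds to a recombination frequency of 0.133.
The F1 is w+ n / w n+, so w+ n is a parental gamete class with expected frequency (1 − r)/2 = 0.867/2 = 0.4335.
Expected number = 0.4335 × 1200 = 520.20 ≈ 520.

520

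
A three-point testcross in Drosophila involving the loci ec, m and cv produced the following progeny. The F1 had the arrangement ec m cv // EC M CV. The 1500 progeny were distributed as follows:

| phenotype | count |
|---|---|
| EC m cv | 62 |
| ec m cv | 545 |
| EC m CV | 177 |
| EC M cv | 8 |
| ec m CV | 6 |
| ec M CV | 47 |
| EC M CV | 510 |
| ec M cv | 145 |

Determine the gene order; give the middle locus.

The two rarest classes, ec m CV and EC M cv, are the double crossovers. Comparing them with the parentals, only the cv allele has switched, so cv is the middle locus and the order is m – cv – ec.

cv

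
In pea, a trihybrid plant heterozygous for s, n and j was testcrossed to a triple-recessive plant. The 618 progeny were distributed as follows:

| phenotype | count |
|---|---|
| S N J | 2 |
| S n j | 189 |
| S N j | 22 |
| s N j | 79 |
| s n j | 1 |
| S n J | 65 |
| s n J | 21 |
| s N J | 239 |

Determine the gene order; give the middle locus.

s

The two most frequent reciprocal classes, s N J and S n j, are the parental types, so the F1 was s N J / S n j.
The two rarest classes, S N J and s n j, are the double crossovers. Comparing them with the parentals, only the s allele has switched, so s is the middle locus and the order is n – s – j.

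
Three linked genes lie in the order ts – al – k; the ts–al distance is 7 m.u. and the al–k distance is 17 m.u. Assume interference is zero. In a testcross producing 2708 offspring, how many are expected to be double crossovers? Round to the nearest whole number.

Map distances give recombination frequencies of 0.070 and 0.170 for the two intervals.
With no interference, expected double-crossover frequency = 0.070 × 0.170 = 0.01190.
Expected number = 0.01190 × 2708 = 32.23 ≈ 32.

32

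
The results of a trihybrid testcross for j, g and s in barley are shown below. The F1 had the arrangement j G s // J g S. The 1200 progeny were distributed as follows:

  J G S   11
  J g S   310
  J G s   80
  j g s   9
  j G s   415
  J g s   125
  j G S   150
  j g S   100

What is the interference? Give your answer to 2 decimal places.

The two rarest classes, j g s and J G S, are the double crossovers. Comparing them with the parentals, only the g allele has switched, so g is the middle locus and the order is s – g – j.
s–g: (275 + 20)/1200 = 0.2458; g–j: (180 + 20)/1200 = 0.1667.
Expected DCO frequency = 0.2458 × 0.1667 ≈ 0.04097; observed = 20/1200 ≈ 0.01667.
Coefficient of coincidence = 0.01667/0.04097 ≈ 0.41; interference = 1 − 0.41 = 0.59.

0.59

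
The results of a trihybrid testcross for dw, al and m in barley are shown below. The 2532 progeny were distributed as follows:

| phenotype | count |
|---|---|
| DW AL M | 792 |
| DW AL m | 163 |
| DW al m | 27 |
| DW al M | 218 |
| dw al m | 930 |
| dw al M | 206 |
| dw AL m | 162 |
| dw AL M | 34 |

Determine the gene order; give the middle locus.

The two most frequent reciprocal classes, dw al m and DW AL M, are the parental types, so the F1 was dw al m / DW AL M.
The two rarest classes, DW al m and dw AL M, are the double crossovers. Comparing them with the parentals, only the dw allele has switched, so dw is the middle locus and the order is m – dw – al.

dw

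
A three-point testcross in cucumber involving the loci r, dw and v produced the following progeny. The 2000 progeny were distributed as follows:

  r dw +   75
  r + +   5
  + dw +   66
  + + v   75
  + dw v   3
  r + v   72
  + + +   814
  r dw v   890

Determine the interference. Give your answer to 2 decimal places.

The two most frequent reciprocal classes, + + + and r dw v, are the parental types, so the F1 was + + + / r dw v.
The two rarest classes, r + + and + dw v, are the double crossovers. Comparing them with the parentals, only the r allele has switched, so r is the middle locus and the order is v – r – dw.
v–r: (150 + 8)/2000 = 0.0790; r–dw: (138 + 8)/2000 = 0.0730.
Expected DCO frequency = 0.0790 × 0.0730 ≈ 0.00577; observed = 8/2000 ≈ 0.00400.
Coefficient of coincidence = 0.00400/0.00577 ≈ 0.69; interference = 1 − 0.69 = 0.31.

0.31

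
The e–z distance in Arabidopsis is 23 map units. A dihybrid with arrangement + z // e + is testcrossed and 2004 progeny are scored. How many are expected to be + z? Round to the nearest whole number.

A map distance of 23 map units corresponds to a recombination frequency of 0.230.
The F1 is + z / e +, so + z is a parental gamete class with expected frequency (1 − r)/2 = 0.770/2 = 0.3850.
Expected number = 0.3850 × 2004 = 771.54 ≈ 772.

772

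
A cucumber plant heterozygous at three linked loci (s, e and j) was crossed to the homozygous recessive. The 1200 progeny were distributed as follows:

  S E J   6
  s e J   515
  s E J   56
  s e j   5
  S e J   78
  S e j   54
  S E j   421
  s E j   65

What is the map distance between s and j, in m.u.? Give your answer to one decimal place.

12.8 m.u.

The two most frequent reciprocal classes, S E j and s e J, are the parental types, so the F1 was S E j / s e J.
The two rarest classes, S E J and s e j, are the double crossovers. Comparing them with the parentals, only the j allele has switched, so j is the middle locus and the order is s – j – e.
Crossovers in the s–j interval produce the single-crossover classes s E j and S e J (65 + 78 = 143) plus the double crossovers (11).
RF(s–j) = (143 + 11) / 1200 = 154/1200 = 0.1283 → 12.8 m.u.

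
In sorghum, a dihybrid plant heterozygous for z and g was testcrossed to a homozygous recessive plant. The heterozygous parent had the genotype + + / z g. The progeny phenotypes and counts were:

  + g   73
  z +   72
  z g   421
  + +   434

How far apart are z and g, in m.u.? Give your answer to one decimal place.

14.5 m.u.

The recombinant classes are + g and z +: 73 + 72 = 145.
Recombination frequency = 145/1000 = 0.1450 ≈ 14.5%, i.e. 14.5 m.u.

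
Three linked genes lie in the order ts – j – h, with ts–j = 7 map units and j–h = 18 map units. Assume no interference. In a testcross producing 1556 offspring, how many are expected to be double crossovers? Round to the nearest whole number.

20

Map distances give recombination frequencies of 0.070 and 0.180 for the two intervals.
With no interference, expected double-crossover frequency = 0.070 × 0.180 = 0.01260.
Expected number = 0.01260 × 1556 = 19.61 ≈ 20.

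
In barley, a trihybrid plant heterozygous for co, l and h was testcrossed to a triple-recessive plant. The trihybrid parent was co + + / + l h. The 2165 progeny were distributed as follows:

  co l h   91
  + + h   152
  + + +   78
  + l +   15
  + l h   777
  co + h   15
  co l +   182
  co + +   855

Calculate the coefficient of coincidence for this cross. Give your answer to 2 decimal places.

0.90

The two rarest classes, co + h and + l +, are the double crossovers. Comparing them with the parentals, only the h allele has switched, so h is the middle locus and the order is l – h – co.
l–h: (334 + 30)/2165 = 0.1681; h–co: (169 + 30)/2165 = 0.0919.
Expected DCO frequency = 0.1681 × 0.0919 ≈ 0.01545; observed = 30/2165 ≈ 0.01386.
Coefficient of coincidence = 0.01386/0.01545 ≈ 0.90.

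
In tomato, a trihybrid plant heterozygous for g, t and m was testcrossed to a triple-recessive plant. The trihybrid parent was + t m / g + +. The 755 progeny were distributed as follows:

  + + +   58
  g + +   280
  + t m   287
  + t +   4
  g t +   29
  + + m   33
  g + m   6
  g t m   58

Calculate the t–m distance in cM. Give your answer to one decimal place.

The two rarest classes, + t + and g + m, are the double crossovers. Comparing them with the parentals, only the m allele has switched, so m is the middle locus and the order is g – m – t.
Crossovers in the m–t interval produce the single-crossover classes + + m and g t + (33 + 29 = 62) plus the double crossovers (10).
RF(m–t) = (62 + 10) / 755 = 72/755 = 0.0954 → 9.5 cM.

9.5 cM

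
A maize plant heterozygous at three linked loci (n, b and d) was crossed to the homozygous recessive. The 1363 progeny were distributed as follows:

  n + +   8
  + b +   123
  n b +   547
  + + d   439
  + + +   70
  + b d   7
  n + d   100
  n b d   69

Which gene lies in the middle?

b

The two most frequent reciprocal classes, n b + and + + d, are the parental types, so the F1 was n b + / + + d.
The two rarest classes, n + + and + b d, are the double crossovers. Comparing them with the parentals, only the b allele has switched, so b is the middle locus and the order is d – b – n.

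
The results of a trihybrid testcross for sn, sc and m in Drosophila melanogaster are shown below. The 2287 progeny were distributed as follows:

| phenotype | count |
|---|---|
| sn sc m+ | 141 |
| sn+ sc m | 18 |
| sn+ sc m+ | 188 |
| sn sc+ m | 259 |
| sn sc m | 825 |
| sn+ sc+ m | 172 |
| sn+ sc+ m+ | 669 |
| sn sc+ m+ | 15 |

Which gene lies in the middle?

The two most frequent reciprocal classes, sn sc m and sn+ sc+ m+, are the parental types, so the F1 was sn sc m / sn+ sc+ m+.
The two rarest classes, sn+ sc m and sn sc+ m+, are the double crossovers. Comparing them with the parentals, only the sn allele has switched, so sn is the middle locus and the order is m – sn – sc.

sn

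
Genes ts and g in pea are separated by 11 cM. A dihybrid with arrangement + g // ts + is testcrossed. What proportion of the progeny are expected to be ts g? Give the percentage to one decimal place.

5.5%

A map distance of 11 cM corresponds to a recombination frequency of 0.110.
The F1 is + g / ts +, so ts g is a recombinant gamete class with expected frequency r/2 = 0.110/2 = 0.0550.
That is 0.0550 = 5.5% of the progeny.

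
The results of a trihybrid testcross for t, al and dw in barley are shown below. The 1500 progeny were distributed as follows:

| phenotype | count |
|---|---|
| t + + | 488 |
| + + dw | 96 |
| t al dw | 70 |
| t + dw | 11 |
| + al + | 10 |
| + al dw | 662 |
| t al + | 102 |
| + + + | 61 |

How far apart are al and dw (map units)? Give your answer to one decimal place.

14.6 map units

The two most frequent reciprocal classes, t + + and + al dw, are the parental types, so the F1 was t + + / + al dw.
The two rarest classes, t + dw and + al +, are the double crossovers. Comparing them with the parentals, only the dw allele has switched, so dw is the middle locus and the order is al – dw – t.
Crossovers in the al–dw interval produce the single-crossover classes t al + and + + dw (102 + 96 = 198) plus the double crossovers (21).
RF(al–dw) = (198 + 21) / 1500 = 219/1500 = 0.1460 → 14.6 map units.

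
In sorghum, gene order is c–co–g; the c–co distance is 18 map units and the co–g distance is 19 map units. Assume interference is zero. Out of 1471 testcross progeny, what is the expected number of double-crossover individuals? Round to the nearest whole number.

Map distances give recombination frequencies of 0.180 and 0.190 for the two intervals.
With no interference, expected double-crossover frequency = 0.180 × 0.190 = 0.03420.
Expected number = 0.03420 × 1471 = 50.31 ≈ 50.

50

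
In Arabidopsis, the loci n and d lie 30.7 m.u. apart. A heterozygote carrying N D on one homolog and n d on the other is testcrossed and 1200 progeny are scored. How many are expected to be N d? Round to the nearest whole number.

184

A map distance of 30.7 m.u. corresponds to a recombination frequency of 0.307.
The F1 is N D / n d, so N d is a recombinant gamete class with expected frequency r/2 = 0.307/2 = 0.1535.
Expected number = 0.1535 × 1200 = 184.20 ≈ 184.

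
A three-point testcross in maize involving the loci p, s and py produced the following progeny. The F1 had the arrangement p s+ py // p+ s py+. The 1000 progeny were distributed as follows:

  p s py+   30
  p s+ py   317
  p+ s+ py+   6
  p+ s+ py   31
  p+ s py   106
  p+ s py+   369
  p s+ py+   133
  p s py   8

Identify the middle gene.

s

The two rarest classes, p s py and p+ s+ py+, are the double crossovers. Comparing them with the parentals, only the s allele has switched, so s is the middle locus and the order is p – s – py.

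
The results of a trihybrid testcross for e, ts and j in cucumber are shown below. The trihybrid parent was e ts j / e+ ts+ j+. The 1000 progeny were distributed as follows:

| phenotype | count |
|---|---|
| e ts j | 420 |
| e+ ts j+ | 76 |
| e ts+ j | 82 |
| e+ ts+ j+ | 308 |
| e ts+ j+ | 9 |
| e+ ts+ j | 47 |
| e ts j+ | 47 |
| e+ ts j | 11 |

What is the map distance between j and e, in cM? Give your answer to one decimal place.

11.4 cM

The two rarest classes, e+ ts j and e ts+ j+, are the double crossovers. Comparing them with the parentals, only the e allele has switched, so e is the middle locus and the order is ts – e – j.
Crossovers in the e–j interval produce the single-crossover classes e ts j+ and e+ ts+ j (47 + 47 = 94) plus the double crossovers (20).
RF(e–j) = (94 + 20) / 1000 = 114/1000 = 0.1140 → 11.4 cM.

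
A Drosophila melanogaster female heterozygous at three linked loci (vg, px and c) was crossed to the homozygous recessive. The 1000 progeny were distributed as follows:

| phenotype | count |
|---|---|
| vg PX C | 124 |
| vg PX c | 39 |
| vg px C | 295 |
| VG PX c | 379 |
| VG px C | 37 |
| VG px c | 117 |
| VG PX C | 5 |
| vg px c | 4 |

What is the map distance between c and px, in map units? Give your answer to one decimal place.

The two most frequent reciprocal classes, VG PX c and vg px C, are the parental types, so the F1 was VG PX c / vg px C.
The two rarest classes, VG PX C and vg px c, are the double crossovers. Comparing them with the parentals, only the c allele has switched, so c is the middle locus and the order is vg – c – px.
Crossovers in the c–px interval produce the single-crossover classes VG px c and vg PX C (117 + 124 = 241) plus the double crossovers (9).
RF(c–px) = (241 + 9) / 1000 = 250/1000 = 0.2500 → 25.0 map units.

25.0 map units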